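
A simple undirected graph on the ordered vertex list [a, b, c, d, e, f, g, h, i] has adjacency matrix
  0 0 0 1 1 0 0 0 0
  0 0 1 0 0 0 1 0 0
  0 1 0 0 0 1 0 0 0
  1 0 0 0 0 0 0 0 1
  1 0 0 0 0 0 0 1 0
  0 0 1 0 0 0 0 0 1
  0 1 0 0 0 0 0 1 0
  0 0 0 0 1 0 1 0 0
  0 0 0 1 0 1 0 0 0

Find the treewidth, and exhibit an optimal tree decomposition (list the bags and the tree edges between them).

The largest bag has 3 vertices, giving width 2; this decomposition certifies tw(G) ≤ 2. The edges a–e–h–g–b–c–f–i–d–a form a cycle, so G is not a tree and its treewidth is at least 2. Combining the bounds, tw(G) = 2.

Treewidth 2.
One optimal decomposition is:
Bags: B1 = {a, e, h}  B2 = {a, g, h}  B3 = {a, b, g}  B4 = {a, b, c}  B5 = {a, c, f}  B6 = {a, f, i}  B7 = {a, d, i}
Tree: B1–B2, B2–B3, B3–B4, B4–B5, B5–B6, B6–B7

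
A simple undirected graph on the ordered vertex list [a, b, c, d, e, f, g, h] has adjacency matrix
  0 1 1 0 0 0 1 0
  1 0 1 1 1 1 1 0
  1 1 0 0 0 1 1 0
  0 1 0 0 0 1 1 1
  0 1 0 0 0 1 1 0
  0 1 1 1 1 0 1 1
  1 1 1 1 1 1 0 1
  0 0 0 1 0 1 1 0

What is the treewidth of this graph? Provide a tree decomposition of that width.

Treewidth 3.
One optimal decomposition is:
Bags: B1 = {b, d, f, g}  B2 = {d, f, g, h}  B3 = {b, c, f, g}  B4 = {b, e, f, g}  B5 = {a, b, c, g}
Tree: B1–B2, B1–B3, B3–B4, B3–B5

Every bag has size at most 4, so the width is 4 − 1 = 3 and tw(G) ≤ 3. For the lower bound, the 4 vertices {a, b, c, g} are pairwise adjacent, and any tree decomposition puts a clique entirely inside one bag — forcing width ≥ 3. Hence tw(G) = 3 exactly.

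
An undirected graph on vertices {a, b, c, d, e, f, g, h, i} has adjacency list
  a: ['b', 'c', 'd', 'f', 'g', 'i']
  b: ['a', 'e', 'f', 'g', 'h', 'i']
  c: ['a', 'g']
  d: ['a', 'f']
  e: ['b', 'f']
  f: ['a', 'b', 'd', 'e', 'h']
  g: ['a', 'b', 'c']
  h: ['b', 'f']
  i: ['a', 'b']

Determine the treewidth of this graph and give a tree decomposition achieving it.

The largest bag has 3 vertices, giving width 2; this decomposition certifies tw(G) ≤ 2. On the other hand G contains the 3-clique {a, d, f}. A clique must lie in a single bag of any decomposition, so no decomposition can have width below 2. Hence tw(G) = 2 exactly.

Treewidth 2.
Bags: B1 = {a, b, g}  B2 = {a, b, f}  B3 = {a, b, i}  B4 = {a, d, f}  B5 = {a, c, g}  B6 = {b, f, h}  B7 = {b, e, f}
Tree: B1–B2, B2–B3, B2–B4, B1–B5, B2–B6, B2–B7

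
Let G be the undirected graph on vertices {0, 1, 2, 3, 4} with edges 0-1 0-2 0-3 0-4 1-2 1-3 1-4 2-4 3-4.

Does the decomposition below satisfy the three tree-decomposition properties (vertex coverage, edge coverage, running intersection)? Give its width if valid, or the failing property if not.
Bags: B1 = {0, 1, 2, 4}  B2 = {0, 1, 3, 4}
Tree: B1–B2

Every vertex of G appears in some bag (union = {0, 1, 2, 3, 4}); every edge is covered by a bag; and for each vertex v the set of bags containing v is connected in the bag tree. The decomposition is therefore valid. The largest bag has 4 vertices, so the width is 3.

Yes; width 3.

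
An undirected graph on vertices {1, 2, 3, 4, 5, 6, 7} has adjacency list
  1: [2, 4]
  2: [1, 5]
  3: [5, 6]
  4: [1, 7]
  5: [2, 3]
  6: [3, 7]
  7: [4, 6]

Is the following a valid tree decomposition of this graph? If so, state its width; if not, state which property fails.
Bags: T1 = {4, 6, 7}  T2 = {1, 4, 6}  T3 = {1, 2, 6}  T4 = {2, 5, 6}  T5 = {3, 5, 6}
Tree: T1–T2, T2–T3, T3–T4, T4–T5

Yes; width 2.

Every vertex of G appears in some bag (union = {1, 2, 3, 4, 5, 6, 7}); every edge is covered by a bag; and for each vertex v the set of bags containing v is connected in the bag tree. The decomposition is therefore valid. The largest bag has 3 vertices, so the width is 2.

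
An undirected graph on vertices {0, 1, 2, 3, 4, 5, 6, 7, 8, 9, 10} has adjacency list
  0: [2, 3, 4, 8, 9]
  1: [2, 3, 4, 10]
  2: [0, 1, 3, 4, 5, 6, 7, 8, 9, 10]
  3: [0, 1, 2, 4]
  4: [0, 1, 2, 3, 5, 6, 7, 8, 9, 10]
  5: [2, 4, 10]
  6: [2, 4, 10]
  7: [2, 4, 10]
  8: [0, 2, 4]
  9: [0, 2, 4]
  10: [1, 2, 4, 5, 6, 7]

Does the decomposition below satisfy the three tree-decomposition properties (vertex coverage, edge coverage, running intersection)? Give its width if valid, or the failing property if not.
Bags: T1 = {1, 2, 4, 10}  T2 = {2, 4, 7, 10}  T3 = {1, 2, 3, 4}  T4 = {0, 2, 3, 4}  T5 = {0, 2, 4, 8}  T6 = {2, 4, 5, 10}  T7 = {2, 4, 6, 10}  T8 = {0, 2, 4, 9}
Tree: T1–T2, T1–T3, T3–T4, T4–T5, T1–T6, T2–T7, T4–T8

Vertex coverage: the bags together contain {0, 1, 2, 3, 4, 5, 6, 7, 8, 9, 10}, the full vertex set. Edge coverage: each edge of G has both endpoints in at least one bag. Running intersection: for every vertex, the bags containing it form a connected subtree. All three properties hold, so this is a valid tree decomposition of width max|bag| − 1 = 3, and hence tw(G) ≤ 3.

Yes; width 3.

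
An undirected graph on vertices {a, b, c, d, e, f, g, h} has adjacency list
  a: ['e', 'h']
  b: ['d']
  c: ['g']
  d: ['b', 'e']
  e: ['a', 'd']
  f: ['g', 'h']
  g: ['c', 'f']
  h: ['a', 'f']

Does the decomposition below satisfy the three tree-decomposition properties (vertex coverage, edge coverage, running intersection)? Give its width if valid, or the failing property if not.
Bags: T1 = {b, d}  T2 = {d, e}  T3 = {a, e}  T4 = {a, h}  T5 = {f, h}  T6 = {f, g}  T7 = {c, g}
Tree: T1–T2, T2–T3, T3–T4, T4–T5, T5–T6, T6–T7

Every vertex of G appears in some bag (union = {a, b, c, d, e, f, g, h}); every edge is covered by a bag; and for each vertex v the set of bags containing v is connected in the bag tree. The decomposition is therefore valid. The largest bag has 2 vertices, so the width is 1.

Yes; width 1.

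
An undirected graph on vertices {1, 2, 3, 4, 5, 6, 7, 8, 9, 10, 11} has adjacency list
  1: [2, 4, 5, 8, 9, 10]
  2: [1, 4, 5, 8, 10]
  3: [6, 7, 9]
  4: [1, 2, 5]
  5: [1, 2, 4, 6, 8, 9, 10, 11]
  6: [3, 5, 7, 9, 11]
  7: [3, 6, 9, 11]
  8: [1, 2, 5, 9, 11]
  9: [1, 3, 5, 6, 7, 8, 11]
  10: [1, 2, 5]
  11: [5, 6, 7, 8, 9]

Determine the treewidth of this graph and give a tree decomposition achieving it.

Treewidth 3.
Bags: B1 = {1, 5, 8, 9}  B2 = {5, 8, 9, 11}  B3 = {5, 6, 9, 11}  B4 = {1, 2, 5, 8}  B5 = {6, 7, 9, 11}  B6 = {3, 6, 7, 9}  B7 = {1, 2, 5, 10}  B8 = {1, 2, 4, 5}
Tree: B1–B2, B2–B3, B1–B4, B3–B5, B5–B6, B4–B7, B4–B8

Each bag holds 4 vertices, so the decomposition has width 3, which upper-bounds the treewidth. For the lower bound, the 4 vertices {3, 6, 7, 9} are pairwise adjacent, and any tree decomposition puts a clique entirely inside one bag — forcing width ≥ 3. Therefore the treewidth is 3.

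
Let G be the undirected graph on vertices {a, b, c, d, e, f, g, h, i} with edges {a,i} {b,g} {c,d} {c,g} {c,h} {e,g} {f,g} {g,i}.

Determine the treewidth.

1

A width-1 tree decomposition is:
Bags: B1 = {c, h}  B2 = {c, g}  B3 = {g, i}  B4 = {a, i}  B5 = {e, g}  B6 = {c, d}  B7 = {b, g}  B8 = {f, g}
Tree: B1–B2, B2–B3, B3–B4, B2–B5, B2–B6, B2–B7, B5–B8
The largest bag has 2 vertices, giving width 1; this decomposition certifies tw(G) ≤ 1. Any graph with an edge has treewidth ≥ 1, and G has the edge h–c. Combining the bounds, tw(G) = 1.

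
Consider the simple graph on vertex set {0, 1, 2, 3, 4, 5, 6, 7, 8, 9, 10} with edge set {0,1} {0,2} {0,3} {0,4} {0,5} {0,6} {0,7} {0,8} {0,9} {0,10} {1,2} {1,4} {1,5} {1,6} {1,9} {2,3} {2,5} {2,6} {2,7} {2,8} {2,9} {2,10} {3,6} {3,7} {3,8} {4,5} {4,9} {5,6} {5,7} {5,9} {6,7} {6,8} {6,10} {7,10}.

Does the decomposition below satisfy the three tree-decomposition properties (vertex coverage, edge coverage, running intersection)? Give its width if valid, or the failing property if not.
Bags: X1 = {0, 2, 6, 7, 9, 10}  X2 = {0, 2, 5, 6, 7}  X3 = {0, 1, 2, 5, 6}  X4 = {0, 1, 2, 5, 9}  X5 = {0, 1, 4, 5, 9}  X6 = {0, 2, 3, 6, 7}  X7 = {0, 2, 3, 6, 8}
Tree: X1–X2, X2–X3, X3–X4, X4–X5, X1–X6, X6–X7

A tree decomposition must satisfy three properties: every vertex lies in some bag; for every edge, both endpoints lie together in some bag; and for every vertex, the bags containing it form a connected subtree. Here bags containing vertex 9 are not connected in the tree, so the decomposition is invalid.

No — bags containing vertex 9 are not connected in the tree.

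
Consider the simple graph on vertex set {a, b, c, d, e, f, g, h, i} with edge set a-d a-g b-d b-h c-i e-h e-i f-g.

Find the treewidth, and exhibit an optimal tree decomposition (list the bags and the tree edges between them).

Each bag holds 2 vertices, so the decomposition has width 1, which upper-bounds the treewidth. G has an edge, so its treewidth is at least 1. Therefore the treewidth is 1.

Treewidth 1.
Bags: B1 = {c, i}  B2 = {e, i}  B3 = {e, h}  B4 = {b, h}  B5 = {b, d}  B6 = {a, d}  B7 = {a, g}  B8 = {f, g}
Tree: B1–B2, B2–B3, B3–B4, B4–B5, B5–B6, B6–B7, B7–B8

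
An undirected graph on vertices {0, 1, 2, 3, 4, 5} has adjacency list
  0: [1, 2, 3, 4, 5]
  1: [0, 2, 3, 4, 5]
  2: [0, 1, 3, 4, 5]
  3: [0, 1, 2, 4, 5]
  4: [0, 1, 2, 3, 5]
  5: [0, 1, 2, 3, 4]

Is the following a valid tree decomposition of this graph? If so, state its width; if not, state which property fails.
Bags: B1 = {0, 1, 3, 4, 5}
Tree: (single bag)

No — vertex 2 appears in no bag.

A tree decomposition must satisfy three properties: every vertex lies in some bag; for every edge, both endpoints lie together in some bag; and for every vertex, the bags containing it form a connected subtree. Here vertex 2 appears in no bag, so the decomposition is invalid.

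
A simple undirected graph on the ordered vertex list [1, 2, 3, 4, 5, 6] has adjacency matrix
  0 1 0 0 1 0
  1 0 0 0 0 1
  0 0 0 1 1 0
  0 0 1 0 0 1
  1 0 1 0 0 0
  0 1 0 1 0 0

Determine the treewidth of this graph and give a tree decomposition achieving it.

Treewidth 2.
One optimal decomposition is:
Bags: B1 = {3, 4, 6}  B2 = {2, 3, 6}  B3 = {1, 2, 3}  B4 = {1, 3, 5}
Tree: B1–B2, B2–B3, B3–B4

The largest bag has 3 vertices, giving width 2; this decomposition certifies tw(G) ≤ 2. Since 3–4–6–2–1–5–3 is a cycle in G, G is not acyclic. Forests are exactly the graphs of treewidth ≤ 1, so tw(G) ≥ 2. Therefore the treewidth is 2.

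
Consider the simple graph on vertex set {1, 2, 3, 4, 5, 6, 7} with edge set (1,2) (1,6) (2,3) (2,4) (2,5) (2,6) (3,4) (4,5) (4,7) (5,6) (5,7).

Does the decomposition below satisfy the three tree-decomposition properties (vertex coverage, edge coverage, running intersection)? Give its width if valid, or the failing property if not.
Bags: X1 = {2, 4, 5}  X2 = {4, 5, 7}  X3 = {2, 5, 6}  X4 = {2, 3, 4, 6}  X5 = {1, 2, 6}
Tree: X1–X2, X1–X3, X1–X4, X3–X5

A tree decomposition must satisfy three properties: every vertex lies in some bag; for every edge, both endpoints lie together in some bag; and for every vertex, the bags containing it form a connected subtree. Here bags containing vertex 6 are not connected in the tree, so the decomposition is invalid.

No — bags containing vertex 6 are not connected in the tree.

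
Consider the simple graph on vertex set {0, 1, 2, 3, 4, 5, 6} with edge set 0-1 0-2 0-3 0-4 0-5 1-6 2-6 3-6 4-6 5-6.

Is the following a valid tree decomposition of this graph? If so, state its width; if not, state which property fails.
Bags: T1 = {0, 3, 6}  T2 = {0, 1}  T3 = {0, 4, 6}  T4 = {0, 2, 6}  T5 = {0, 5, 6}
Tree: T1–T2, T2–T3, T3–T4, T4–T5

A tree decomposition must satisfy three properties: every vertex lies in some bag; for every edge, both endpoints lie together in some bag; and for every vertex, the bags containing it form a connected subtree. Here edge (6,1) lies in no bag, so the decomposition is invalid.

No — edge (6,1) lies in no bag.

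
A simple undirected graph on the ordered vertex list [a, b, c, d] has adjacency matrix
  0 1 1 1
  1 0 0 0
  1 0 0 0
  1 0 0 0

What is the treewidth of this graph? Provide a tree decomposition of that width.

The largest bag has 2 vertices, giving width 1; this decomposition certifies tw(G) ≤ 1. Since G has at least one edge (e.g. c–a), it is not an edgeless graph, so tw(G) ≥ 1. Therefore the treewidth is 1.

Treewidth 1.
Bags: B1 = {a, c}  B2 = {a, b}  B3 = {a, d}
Tree: B1–B2, B2–B3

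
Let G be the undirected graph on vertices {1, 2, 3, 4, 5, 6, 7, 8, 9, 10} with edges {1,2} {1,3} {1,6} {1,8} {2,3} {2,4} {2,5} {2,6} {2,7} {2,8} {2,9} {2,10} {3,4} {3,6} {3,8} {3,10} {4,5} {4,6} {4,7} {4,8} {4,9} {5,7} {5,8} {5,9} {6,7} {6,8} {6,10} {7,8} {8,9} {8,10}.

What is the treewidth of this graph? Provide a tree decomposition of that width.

The largest bag has 5 vertices, giving width 4; this decomposition certifies tw(G) ≤ 4. For the lower bound, the 5 vertices {1, 2, 3, 6, 8} are pairwise adjacent, and any tree decomposition puts a clique entirely inside one bag — forcing width ≥ 4. Combining the bounds, tw(G) = 4.

Treewidth 4.
Bags: B1 = {2, 4, 6, 7, 8}  B2 = {2, 3, 4, 6, 8}  B3 = {2, 3, 6, 8, 10}  B4 = {2, 4, 5, 7, 8}  B5 = {1, 2, 3, 6, 8}  B6 = {2, 4, 5, 8, 9}
Tree: B1–B2, B2–B3, B1–B4, B3–B5, B4–B6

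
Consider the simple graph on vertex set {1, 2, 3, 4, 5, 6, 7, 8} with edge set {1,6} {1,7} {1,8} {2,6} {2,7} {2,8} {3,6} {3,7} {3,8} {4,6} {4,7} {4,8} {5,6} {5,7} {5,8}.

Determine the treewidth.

3

A width-3 tree decomposition is:
Bags: B1 = {4, 6, 7, 8}  B2 = {1, 6, 7, 8}  B3 = {2, 6, 7, 8}  B4 = {5, 6, 7, 8}  B5 = {3, 6, 7, 8}
Tree: B1–B2, B2–B3, B3–B4, B4–B5
Every bag has size at most 4, so the width is 4 − 1 = 3 and tw(G) ≤ 3. For the lower bound: the 4 vertex sets {4,7}, {1,8}, {6}, {2} are disjoint, each induces a connected subgraph, and every pair is joined by at least one edge of G. Contracting each set to a single vertex therefore yields K_{4} as a minor, and since treewidth is minor-monotone, tw(G) ≥ tw(K_{4}) = 3. Therefore the treewidth is 3.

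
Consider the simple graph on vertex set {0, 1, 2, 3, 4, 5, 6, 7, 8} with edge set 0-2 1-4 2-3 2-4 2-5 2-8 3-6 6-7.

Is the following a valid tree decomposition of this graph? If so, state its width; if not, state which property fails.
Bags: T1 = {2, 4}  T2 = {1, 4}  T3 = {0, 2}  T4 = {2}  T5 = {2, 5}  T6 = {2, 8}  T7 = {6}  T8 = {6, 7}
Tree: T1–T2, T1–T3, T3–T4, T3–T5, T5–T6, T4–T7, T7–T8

No — vertex 3 appears in no bag.

A tree decomposition must satisfy three properties: every vertex lies in some bag; for every edge, both endpoints lie together in some bag; and for every vertex, the bags containing it form a connected subtree. Here vertex 3 appears in no bag, so the decomposition is invalid.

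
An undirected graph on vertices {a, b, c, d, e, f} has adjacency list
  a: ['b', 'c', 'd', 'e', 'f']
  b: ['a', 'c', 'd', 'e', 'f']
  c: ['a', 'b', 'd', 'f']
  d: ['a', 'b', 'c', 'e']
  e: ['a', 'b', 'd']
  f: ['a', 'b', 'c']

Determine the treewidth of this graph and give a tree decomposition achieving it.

The largest bag has 4 vertices, giving width 3; this decomposition certifies tw(G) ≤ 3. Conversely, {a, b, d, e} is a clique of size 4, and the vertices of any clique must share a bag in every tree decomposition; so some bag has ≥ 4 vertices and tw(G) ≥ 3. The upper and lower bounds meet at 3, so that is the treewidth.

Treewidth 3.
One such decomposition:
Bags: B1 = {a, b, c, f}  B2 = {a, b, c, d}  B3 = {a, b, d, e}
Tree: B1–B2, B2–B3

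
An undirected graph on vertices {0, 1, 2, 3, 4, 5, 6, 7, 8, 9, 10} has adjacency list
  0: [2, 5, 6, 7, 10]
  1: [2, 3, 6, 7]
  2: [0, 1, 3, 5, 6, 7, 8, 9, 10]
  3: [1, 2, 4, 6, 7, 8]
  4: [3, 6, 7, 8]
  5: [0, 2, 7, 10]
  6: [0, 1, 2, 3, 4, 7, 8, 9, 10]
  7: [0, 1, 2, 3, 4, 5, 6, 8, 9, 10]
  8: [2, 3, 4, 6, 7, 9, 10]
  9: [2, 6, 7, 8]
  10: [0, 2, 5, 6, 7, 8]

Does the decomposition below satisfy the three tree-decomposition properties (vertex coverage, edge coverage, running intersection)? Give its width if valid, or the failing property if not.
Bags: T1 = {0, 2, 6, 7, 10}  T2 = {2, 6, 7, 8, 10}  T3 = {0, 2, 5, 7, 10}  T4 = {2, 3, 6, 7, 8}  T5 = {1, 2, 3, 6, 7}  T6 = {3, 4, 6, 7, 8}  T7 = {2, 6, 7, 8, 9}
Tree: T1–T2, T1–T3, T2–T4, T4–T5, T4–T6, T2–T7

Yes; width 4.

Checking the three conditions: (i) the bags cover all of {0, 1, 2, 3, 4, 5, 6, 7, 8, 9, 10}; (ii) for each edge, some bag contains both endpoints; (iii) the bags containing any fixed vertex form a subtree. All hold, so the decomposition is valid with width 5 − 1 = 4.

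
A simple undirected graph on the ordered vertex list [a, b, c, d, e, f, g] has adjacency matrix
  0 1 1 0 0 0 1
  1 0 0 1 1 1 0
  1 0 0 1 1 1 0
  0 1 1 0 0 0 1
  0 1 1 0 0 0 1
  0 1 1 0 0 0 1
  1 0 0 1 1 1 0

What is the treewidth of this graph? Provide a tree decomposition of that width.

The largest bag has 4 vertices, giving width 3; this decomposition certifies tw(G) ≤ 3. For the lower bound: the 4 vertex sets {c,e}, {d,g}, {b}, {a} are disjoint, each induces a connected subgraph, and every pair is joined by at least one edge of G. Contracting each set to a single vertex therefore yields K_{4} as a minor, and since treewidth is minor-monotone, tw(G) ≥ tw(K_{4}) = 3. Hence tw(G) = 3 exactly.

Treewidth 3.
One optimal decomposition is:
Bags: B1 = {b, c, e, g}  B2 = {b, c, d, g}  B3 = {a, b, c, g}  B4 = {b, c, f, g}
Tree: B1–B2, B2–B3, B3–B4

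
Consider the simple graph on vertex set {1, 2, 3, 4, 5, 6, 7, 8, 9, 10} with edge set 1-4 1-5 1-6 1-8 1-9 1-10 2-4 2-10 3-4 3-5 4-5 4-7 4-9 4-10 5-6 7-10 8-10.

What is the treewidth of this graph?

2

A width-2 tree decomposition is:
Bags: B1 = {1, 4, 5}  B2 = {3, 4, 5}  B3 = {1, 5, 6}  B4 = {1, 4, 10}  B5 = {1, 8, 10}  B6 = {4, 7, 10}  B7 = {1, 4, 9}  B8 = {2, 4, 10}
Tree: B1–B2, B1–B3, B1–B4, B4–B5, B4–B6, B1–B7, B4–B8
The largest bag has 3 vertices, giving width 2; this decomposition certifies tw(G) ≤ 2. For the lower bound, the 3 vertices {1, 8, 10} are pairwise adjacent, and any tree decomposition puts a clique entirely inside one bag — forcing width ≥ 2. Combining the bounds, tw(G) = 2.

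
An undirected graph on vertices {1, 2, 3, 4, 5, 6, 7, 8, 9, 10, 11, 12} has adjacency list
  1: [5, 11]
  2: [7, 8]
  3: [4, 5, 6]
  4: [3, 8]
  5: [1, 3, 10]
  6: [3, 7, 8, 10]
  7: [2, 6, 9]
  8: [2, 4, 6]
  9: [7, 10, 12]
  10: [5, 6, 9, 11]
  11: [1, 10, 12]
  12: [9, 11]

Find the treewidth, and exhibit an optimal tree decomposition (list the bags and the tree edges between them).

Treewidth 3.
Bags: B1 = {2, 3, 4, 8}  B2 = {2, 3, 6, 8}  B3 = {2, 3, 6, 7}  B4 = {3, 5, 6, 7}  B5 = {5, 6, 7, 10}  B6 = {5, 7, 9, 10}  B7 = {1, 5, 9, 10}  B8 = {1, 9, 10, 11}  B9 = {1, 9, 11, 12}
Tree: B1–B2, B2–B3, B3–B4, B4–B5, B5–B6, B6–B7, B7–B8, B8–B9

Every bag has size at most 4, so the width is 4 − 1 = 3 and tw(G) ≤ 3. For the lower bound: the 4 vertex sets {2,4,8}, {3}, {6}, {5,7,9,10} are disjoint, each induces a connected subgraph, and every pair is joined by at least one edge of G. Contracting each set to a single vertex therefore yields K_{4} as a minor, and since treewidth is minor-monotone, tw(G) ≥ tw(K_{4}) = 3. Hence tw(G) = 3 exactly.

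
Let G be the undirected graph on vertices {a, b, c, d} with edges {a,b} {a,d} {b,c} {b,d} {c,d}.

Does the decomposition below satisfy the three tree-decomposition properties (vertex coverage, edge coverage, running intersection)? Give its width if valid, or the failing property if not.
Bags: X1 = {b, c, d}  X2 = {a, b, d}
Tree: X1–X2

Checking the three conditions: (i) the bags cover all of {a, b, c, d}; (ii) for each edge, some bag contains both endpoints; (iii) the bags containing any fixed vertex form a subtree. All hold, so the decomposition is valid with width 3 − 1 = 2.

Yes; width 2.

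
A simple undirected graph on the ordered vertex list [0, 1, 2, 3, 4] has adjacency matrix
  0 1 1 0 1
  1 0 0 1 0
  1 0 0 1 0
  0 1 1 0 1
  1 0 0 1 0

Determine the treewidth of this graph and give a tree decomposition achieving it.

Every bag has size at most 3, so the width is 3 − 1 = 2 and tw(G) ≤ 2. The edges 2–0–4–3–2 form a cycle, so G is not a tree and its treewidth is at least 2. Therefore the treewidth is 2.

Treewidth 2.
One such decomposition:
Bags: B1 = {0, 2, 3}  B2 = {0, 3, 4}  B3 = {0, 1, 3}
Tree: B1–B2, B2–B3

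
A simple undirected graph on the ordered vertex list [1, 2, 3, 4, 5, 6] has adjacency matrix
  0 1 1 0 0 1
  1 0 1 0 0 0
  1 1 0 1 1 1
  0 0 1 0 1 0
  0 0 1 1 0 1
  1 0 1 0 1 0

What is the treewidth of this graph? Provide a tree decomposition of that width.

The largest bag has 3 vertices, giving width 2; this decomposition certifies tw(G) ≤ 2. For the lower bound, the 3 vertices {1, 2, 3} are pairwise adjacent, and any tree decomposition puts a clique entirely inside one bag — forcing width ≥ 2. Hence tw(G) = 2 exactly.

Treewidth 2.
One such decomposition:
Bags: B1 = {3, 4, 5}  B2 = {3, 5, 6}  B3 = {1, 3, 6}  B4 = {1, 2, 3}
Tree: B1–B2, B2–B3, B3–B4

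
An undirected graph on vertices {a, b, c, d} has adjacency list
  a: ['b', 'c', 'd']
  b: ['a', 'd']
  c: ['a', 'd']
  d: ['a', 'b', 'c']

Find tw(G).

2

A width-2 tree decomposition is:
Bags: B1 = {a, c, d}  B2 = {a, b, d}
Tree: B1–B2
Each bag holds 3 vertices, so the decomposition has width 2, which upper-bounds the treewidth. Conversely, {a, c, d} is a clique of size 3, and the vertices of any clique must share a bag in every tree decomposition; so some bag has ≥ 3 vertices and tw(G) ≥ 2. The upper and lower bounds meet at 2, so that is the treewidth.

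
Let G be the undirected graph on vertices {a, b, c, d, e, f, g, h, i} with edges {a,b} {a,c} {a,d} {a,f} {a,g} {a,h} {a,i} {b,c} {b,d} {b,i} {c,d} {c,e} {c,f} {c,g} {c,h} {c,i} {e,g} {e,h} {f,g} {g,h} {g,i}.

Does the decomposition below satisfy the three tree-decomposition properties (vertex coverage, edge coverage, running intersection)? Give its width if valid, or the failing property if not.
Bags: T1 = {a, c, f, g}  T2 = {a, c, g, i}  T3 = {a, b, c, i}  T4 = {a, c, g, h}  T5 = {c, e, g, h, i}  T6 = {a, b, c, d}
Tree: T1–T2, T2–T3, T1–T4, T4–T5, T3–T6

A tree decomposition must satisfy three properties: every vertex lies in some bag; for every edge, both endpoints lie together in some bag; and for every vertex, the bags containing it form a connected subtree. Here bags containing vertex i are not connected in the tree, so the decomposition is invalid.

No — bags containing vertex i are not connected in the tree.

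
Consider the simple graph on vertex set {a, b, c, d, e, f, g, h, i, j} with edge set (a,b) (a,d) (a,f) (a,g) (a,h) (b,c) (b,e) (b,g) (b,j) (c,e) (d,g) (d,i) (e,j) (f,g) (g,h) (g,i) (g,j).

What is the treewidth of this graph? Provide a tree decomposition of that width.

Treewidth 2.
Bags: B1 = {b, g, j}  B2 = {b, e, j}  B3 = {a, b, g}  B4 = {a, d, g}  B5 = {a, f, g}  B6 = {b, c, e}  B7 = {d, g, i}  B8 = {a, g, h}
Tree: B1–B2, B1–B3, B3–B4, B4–B5, B2–B6, B4–B7, B5–B8

The largest bag has 3 vertices, giving width 2; this decomposition certifies tw(G) ≤ 2. For the lower bound, the 3 vertices {b, g, j} are pairwise adjacent, and any tree decomposition puts a clique entirely inside one bag — forcing width ≥ 2. Hence tw(G) = 2 exactly.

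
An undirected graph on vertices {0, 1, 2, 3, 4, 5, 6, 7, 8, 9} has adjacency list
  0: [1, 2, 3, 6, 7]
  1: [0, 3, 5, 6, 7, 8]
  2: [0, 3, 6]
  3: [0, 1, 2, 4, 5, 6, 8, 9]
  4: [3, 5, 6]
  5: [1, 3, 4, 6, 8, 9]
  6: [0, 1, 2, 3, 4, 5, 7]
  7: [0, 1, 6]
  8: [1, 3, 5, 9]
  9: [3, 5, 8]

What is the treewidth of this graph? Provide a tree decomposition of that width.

Every bag has size at most 4, so the width is 4 − 1 = 3 and tw(G) ≤ 3. On the other hand G contains the 4-clique {0, 1, 3, 6}. A clique must lie in a single bag of any decomposition, so no decomposition can have width below 3. The upper and lower bounds meet at 3, so that is the treewidth.

Treewidth 3.
One optimal decomposition is:
Bags: B1 = {0, 2, 3, 6}  B2 = {0, 1, 3, 6}  B3 = {1, 3, 5, 6}  B4 = {1, 3, 5, 8}  B5 = {0, 1, 6, 7}  B6 = {3, 4, 5, 6}  B7 = {3, 5, 8, 9}
Tree: B1–B2, B2–B3, B3–B4, B2–B5, B3–B6, B4–B7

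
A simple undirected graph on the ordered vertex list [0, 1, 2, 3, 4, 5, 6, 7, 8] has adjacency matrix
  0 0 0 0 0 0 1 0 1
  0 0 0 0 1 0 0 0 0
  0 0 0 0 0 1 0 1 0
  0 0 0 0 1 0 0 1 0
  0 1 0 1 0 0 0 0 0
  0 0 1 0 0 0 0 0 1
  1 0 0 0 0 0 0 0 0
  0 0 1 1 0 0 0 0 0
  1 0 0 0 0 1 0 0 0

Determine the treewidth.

1

A width-1 tree decomposition is:
Bags: B1 = {0, 6}  B2 = {0, 8}  B3 = {5, 8}  B4 = {2, 5}  B5 = {2, 7}  B6 = {3, 7}  B7 = {3, 4}  B8 = {1, 4}
Tree: B1–B2, B2–B3, B3–B4, B4–B5, B5–B6, B6–B7, B7–B8
Every bag has size at most 2, so the width is 2 − 1 = 1 and tw(G) ≤ 1. Any graph with an edge has treewidth ≥ 1, and G has the edge 6–0. Therefore the treewidth is 1.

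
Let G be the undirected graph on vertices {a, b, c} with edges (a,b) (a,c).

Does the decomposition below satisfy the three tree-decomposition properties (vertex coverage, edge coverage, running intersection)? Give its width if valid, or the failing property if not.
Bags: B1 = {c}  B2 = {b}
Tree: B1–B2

No — vertex a appears in no bag.

A tree decomposition must satisfy three properties: every vertex lies in some bag; for every edge, both endpoints lie together in some bag; and for every vertex, the bags containing it form a connected subtree. Here vertex a appears in no bag, so the decomposition is invalid.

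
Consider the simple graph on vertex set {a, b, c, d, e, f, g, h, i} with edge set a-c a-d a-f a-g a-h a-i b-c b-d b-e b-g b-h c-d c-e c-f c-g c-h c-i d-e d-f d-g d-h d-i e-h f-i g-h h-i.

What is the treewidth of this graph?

4

A width-4 tree decomposition is:
Bags: B1 = {b, c, d, g, h}  B2 = {a, c, d, g, h}  B3 = {a, c, d, h, i}  B4 = {a, c, d, f, i}  B5 = {b, c, d, e, h}
Tree: B1–B2, B2–B3, B3–B4, B1–B5
The largest bag has 5 vertices, giving width 4; this decomposition certifies tw(G) ≤ 4. For the lower bound, the 5 vertices {a, c, d, g, h} are pairwise adjacent, and any tree decomposition puts a clique entirely inside one bag — forcing width ≥ 4. The upper and lower bounds meet at 4, so that is the treewidth.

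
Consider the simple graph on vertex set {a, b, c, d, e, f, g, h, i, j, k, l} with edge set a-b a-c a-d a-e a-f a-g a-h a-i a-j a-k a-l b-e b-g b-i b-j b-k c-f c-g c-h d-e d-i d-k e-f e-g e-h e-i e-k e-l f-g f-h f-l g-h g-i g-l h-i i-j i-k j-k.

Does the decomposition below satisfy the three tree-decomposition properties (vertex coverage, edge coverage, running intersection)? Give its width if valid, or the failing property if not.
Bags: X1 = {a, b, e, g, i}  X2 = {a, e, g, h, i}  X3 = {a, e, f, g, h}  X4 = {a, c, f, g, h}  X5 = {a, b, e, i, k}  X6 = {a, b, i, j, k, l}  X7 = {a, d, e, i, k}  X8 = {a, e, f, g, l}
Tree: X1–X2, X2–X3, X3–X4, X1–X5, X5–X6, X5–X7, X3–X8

No — bags containing vertex l are not connected in the tree.

A tree decomposition must satisfy three properties: every vertex lies in some bag; for every edge, both endpoints lie together in some bag; and for every vertex, the bags containing it form a connected subtree. Here bags containing vertex l are not connected in the tree, so the decomposition is invalid.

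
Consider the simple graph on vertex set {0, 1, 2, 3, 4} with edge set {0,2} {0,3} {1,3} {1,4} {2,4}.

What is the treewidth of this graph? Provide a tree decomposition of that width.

Treewidth 2.
Bags: B1 = {0, 1, 3}  B2 = {0, 1, 4}  B3 = {0, 2, 4}
Tree: B1–B2, B2–B3

The largest bag has 3 vertices, giving width 2; this decomposition certifies tw(G) ≤ 2. Since 0–3–1–4–2–0 is a cycle in G, G is not acyclic. Forests are exactly the graphs of treewidth ≤ 1, so tw(G) ≥ 2. Therefore the treewidth is 2.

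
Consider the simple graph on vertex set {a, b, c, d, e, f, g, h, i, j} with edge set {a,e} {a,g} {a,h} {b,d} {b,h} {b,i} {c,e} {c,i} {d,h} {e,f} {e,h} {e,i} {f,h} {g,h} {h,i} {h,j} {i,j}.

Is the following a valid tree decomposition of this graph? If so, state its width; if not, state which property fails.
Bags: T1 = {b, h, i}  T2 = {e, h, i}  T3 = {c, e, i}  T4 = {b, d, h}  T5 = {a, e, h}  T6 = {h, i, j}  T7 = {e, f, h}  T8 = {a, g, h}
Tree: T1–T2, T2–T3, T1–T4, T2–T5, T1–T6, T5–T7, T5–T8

Yes; width 2.

Checking the three conditions: (i) the bags cover all of {a, b, c, d, e, f, g, h, i, j}; (ii) for each edge, some bag contains both endpoints; (iii) the bags containing any fixed vertex form a subtree. All hold, so the decomposition is valid with width 3 − 1 = 2.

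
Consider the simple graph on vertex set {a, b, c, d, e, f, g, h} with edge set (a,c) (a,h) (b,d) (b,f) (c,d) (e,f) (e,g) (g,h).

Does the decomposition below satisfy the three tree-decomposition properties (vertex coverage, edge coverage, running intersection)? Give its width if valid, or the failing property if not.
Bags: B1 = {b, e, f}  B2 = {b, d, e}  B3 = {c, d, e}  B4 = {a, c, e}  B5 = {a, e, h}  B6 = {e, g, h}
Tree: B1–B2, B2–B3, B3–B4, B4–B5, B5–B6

Yes; width 2.

Every vertex of G appears in some bag (union = {a, b, c, d, e, f, g, h}); every edge is covered by a bag; and for each vertex v the set of bags containing v is connected in the bag tree. The decomposition is therefore valid. The largest bag has 3 vertices, so the width is 2.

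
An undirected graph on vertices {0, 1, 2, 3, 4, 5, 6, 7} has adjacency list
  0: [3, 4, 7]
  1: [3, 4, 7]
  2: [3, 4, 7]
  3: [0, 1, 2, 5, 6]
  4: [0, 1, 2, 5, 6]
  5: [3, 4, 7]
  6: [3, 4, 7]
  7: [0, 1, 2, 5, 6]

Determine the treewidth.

A width-3 tree decomposition is:
Bags: B1 = {3, 4, 6, 7}  B2 = {2, 3, 4, 7}  B3 = {3, 4, 5, 7}  B4 = {1, 3, 4, 7}  B5 = {0, 3, 4, 7}
Tree: B1–B2, B2–B3, B3–B4, B4–B5
Every bag has size at most 4, so the width is 4 − 1 = 3 and tw(G) ≤ 3. For the lower bound: the 4 vertex sets {6,7}, {2,4}, {3}, {5} are disjoint, each induces a connected subgraph, and every pair is joined by at least one edge of G. Contracting each set to a single vertex therefore yields K_{4} as a minor, and since treewidth is minor-monotone, tw(G) ≥ tw(K_{4}) = 3. Combining the bounds, tw(G) = 3.

3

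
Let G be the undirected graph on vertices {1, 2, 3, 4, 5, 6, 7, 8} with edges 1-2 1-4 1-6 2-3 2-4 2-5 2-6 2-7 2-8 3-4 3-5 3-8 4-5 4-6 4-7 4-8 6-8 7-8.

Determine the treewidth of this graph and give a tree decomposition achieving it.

Every bag has size at most 4, so the width is 4 − 1 = 3 and tw(G) ≤ 3. For the lower bound, the 4 vertices {2, 3, 4, 8} are pairwise adjacent, and any tree decomposition puts a clique entirely inside one bag — forcing width ≥ 3. Therefore the treewidth is 3.

Treewidth 3.
Bags: B1 = {2, 3, 4, 8}  B2 = {2, 4, 6, 8}  B3 = {2, 4, 7, 8}  B4 = {2, 3, 4, 5}  B5 = {1, 2, 4, 6}
Tree: B1–B2, B1–B3, B1–B4, B2–B5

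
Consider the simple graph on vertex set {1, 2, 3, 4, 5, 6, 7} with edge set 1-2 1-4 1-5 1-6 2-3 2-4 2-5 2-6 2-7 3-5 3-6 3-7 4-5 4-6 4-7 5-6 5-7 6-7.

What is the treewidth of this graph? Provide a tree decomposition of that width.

Treewidth 4.
One such decomposition:
Bags: B1 = {1, 2, 4, 5, 6}  B2 = {2, 4, 5, 6, 7}  B3 = {2, 3, 5, 6, 7}
Tree: B1–B2, B2–B3

Each bag holds 5 vertices, so the decomposition has width 4, which upper-bounds the treewidth. On the other hand G contains the 5-clique {2, 3, 5, 6, 7}. A clique must lie in a single bag of any decomposition, so no decomposition can have width below 4. Combining the bounds, tw(G) = 4.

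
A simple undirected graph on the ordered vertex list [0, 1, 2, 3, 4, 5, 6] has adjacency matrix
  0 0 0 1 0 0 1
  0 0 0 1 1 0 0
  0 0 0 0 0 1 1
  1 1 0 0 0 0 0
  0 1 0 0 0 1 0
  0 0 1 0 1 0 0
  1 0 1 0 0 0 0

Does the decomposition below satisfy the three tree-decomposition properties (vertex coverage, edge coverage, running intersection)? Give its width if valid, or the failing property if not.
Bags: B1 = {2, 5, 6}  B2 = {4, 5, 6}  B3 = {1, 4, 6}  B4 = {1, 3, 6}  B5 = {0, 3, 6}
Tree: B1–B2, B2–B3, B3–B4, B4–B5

Yes; width 2.

Checking the three conditions: (i) the bags cover all of {0, 1, 2, 3, 4, 5, 6}; (ii) for each edge, some bag contains both endpoints; (iii) the bags containing any fixed vertex form a subtree. All hold, so the decomposition is valid with width 3 − 1 = 2.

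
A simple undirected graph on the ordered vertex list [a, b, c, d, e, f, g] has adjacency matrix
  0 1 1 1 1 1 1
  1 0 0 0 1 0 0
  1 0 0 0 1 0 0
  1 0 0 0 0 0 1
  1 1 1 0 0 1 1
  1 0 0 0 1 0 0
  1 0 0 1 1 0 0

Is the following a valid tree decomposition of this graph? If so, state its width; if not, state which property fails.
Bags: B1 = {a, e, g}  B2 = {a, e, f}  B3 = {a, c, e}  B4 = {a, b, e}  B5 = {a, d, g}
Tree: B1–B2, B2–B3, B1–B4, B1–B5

Vertex coverage: the bags together contain {a, b, c, d, e, f, g}, the full vertex set. Edge coverage: each edge of G has both endpoints in at least one bag. Running intersection: for every vertex, the bags containing it form a connected subtree. All three properties hold, so this is a valid tree decomposition of width max|bag| − 1 = 2, and hence tw(G) ≤ 2.

Yes; width 2.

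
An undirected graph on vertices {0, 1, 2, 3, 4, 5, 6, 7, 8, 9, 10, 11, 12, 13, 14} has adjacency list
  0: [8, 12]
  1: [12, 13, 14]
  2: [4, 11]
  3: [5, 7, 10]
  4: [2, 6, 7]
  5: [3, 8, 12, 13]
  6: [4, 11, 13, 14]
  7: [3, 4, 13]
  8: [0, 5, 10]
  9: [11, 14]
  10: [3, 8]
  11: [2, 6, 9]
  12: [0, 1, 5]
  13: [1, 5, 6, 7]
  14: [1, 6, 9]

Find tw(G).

3

A width-3 tree decomposition is:
Bags: B1 = {2, 4, 9, 11}  B2 = {4, 6, 9, 11}  B3 = {4, 6, 9, 14}  B4 = {4, 6, 7, 14}  B5 = {6, 7, 13, 14}  B6 = {1, 7, 13, 14}  B7 = {1, 3, 7, 13}  B8 = {1, 3, 5, 13}  B9 = {1, 3, 5, 12}  B10 = {3, 5, 10, 12}  B11 = {5, 8, 10, 12}  B12 = {0, 8, 10, 12}
Tree: B1–B2, B2–B3, B3–B4, B4–B5, B5–B6, B6–B7, B7–B8, B8–B9, B9–B10, B10–B11, B11–B12
Every bag has size at most 4, so the width is 4 − 1 = 3 and tw(G) ≤ 3. For the lower bound: the 4 vertex sets {2,9,11}, {4}, {6}, {1,7,13,14} are disjoint, each induces a connected subgraph, and every pair is joined by at least one edge of G. Contracting each set to a single vertex therefore yields K_{4} as a minor, and since treewidth is minor-monotone, tw(G) ≥ tw(K_{4}) = 3. Combining the bounds, tw(G) = 3.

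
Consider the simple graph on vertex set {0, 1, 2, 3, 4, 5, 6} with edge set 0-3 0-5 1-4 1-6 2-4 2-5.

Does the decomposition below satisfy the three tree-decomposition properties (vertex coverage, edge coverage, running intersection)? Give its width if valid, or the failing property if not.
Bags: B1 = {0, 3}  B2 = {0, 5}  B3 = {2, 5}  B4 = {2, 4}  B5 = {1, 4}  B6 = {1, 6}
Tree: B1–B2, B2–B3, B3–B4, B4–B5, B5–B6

Yes; width 1.

Vertex coverage: the bags together contain {0, 1, 2, 3, 4, 5, 6}, the full vertex set. Edge coverage: each edge of G has both endpoints in at least one bag. Running intersection: for every vertex, the bags containing it form a connected subtree. All three properties hold, so this is a valid tree decomposition of width max|bag| − 1 = 1, and hence tw(G) ≤ 1.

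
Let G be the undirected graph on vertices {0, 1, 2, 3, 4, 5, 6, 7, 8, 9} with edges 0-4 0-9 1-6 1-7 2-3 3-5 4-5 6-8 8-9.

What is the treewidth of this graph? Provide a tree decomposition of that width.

Treewidth 1.
Bags: B1 = {1, 7}  B2 = {1, 6}  B3 = {6, 8}  B4 = {8, 9}  B5 = {0, 9}  B6 = {0, 4}  B7 = {4, 5}  B8 = {3, 5}  B9 = {2, 3}
Tree: B1–B2, B2–B3, B3–B4, B4–B5, B5–B6, B6–B7, B7–B8, B8–B9

Every bag has size at most 2, so the width is 2 − 1 = 1 and tw(G) ≤ 1. G has an edge, so its treewidth is at least 1. Combining the bounds, tw(G) = 1.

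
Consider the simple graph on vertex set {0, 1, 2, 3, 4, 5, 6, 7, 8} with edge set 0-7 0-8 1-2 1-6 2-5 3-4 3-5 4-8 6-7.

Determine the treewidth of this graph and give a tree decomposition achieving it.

Treewidth 2.
One optimal decomposition is:
Bags: B1 = {3, 4, 8}  B2 = {3, 5, 8}  B3 = {2, 5, 8}  B4 = {1, 2, 8}  B5 = {1, 6, 8}  B6 = {6, 7, 8}  B7 = {0, 7, 8}
Tree: B1–B2, B2–B3, B3–B4, B4–B5, B5–B6, B6–B7

Every bag has size at most 3, so the width is 3 − 1 = 2 and tw(G) ≤ 2. Since 8–4–3–5–2–1–6–7–0–8 is a cycle in G, G is not acyclic. Forests are exactly the graphs of treewidth ≤ 1, so tw(G) ≥ 2. Hence tw(G) = 2 exactly.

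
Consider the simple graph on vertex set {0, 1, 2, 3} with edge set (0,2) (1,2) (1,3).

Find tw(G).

1

A width-1 tree decomposition is:
Bags: B1 = {0, 2}  B2 = {1, 2}  B3 = {1, 3}
Tree: B1–B2, B2–B3
The largest bag has 2 vertices, giving width 1; this decomposition certifies tw(G) ≤ 1. G has an edge, so its treewidth is at least 1. Combining the bounds, tw(G) = 1.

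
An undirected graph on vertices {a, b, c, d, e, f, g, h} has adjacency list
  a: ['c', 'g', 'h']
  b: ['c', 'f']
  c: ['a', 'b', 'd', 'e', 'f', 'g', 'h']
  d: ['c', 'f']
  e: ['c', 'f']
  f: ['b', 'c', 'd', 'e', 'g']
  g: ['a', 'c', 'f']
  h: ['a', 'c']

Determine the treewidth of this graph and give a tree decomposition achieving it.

The largest bag has 3 vertices, giving width 2; this decomposition certifies tw(G) ≤ 2. On the other hand G contains the 3-clique {a, c, g}. A clique must lie in a single bag of any decomposition, so no decomposition can have width below 2. The upper and lower bounds meet at 2, so that is the treewidth.

Treewidth 2.
Bags: B1 = {a, c, h}  B2 = {a, c, g}  B3 = {c, f, g}  B4 = {c, d, f}  B5 = {b, c, f}  B6 = {c, e, f}
Tree: B1–B2, B2–B3, B3–B4, B3–B5, B3–B6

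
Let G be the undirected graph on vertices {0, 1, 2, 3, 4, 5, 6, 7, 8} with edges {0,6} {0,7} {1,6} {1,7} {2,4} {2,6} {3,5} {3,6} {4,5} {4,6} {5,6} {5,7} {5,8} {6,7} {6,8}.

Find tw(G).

A width-2 tree decomposition is:
Bags: B1 = {4, 5, 6}  B2 = {2, 4, 6}  B3 = {5, 6, 7}  B4 = {0, 6, 7}  B5 = {1, 6, 7}  B6 = {5, 6, 8}  B7 = {3, 5, 6}
Tree: B1–B2, B1–B3, B3–B4, B4–B5, B1–B6, B3–B7
The largest bag has 3 vertices, giving width 2; this decomposition certifies tw(G) ≤ 2. On the other hand G contains the 3-clique {0, 6, 7}. A clique must lie in a single bag of any decomposition, so no decomposition can have width below 2. Hence tw(G) = 2 exactly.

2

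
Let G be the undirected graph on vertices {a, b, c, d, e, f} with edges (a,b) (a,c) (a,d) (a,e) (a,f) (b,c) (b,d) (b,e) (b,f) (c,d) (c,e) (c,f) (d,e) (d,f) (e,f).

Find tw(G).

5

A width-5 tree decomposition is:
Bags: B1 = {a, b, c, d, e, f}
Tree: (single bag)
With just one bag of size 6, the width is 6 − 1 = 5, so tw(G) ≤ 5. For the lower bound, the 6 vertices {a, b, c, d, e, f} are pairwise adjacent, and any tree decomposition puts a clique entirely inside one bag — forcing width ≥ 5. Combining the bounds, tw(G) = 5.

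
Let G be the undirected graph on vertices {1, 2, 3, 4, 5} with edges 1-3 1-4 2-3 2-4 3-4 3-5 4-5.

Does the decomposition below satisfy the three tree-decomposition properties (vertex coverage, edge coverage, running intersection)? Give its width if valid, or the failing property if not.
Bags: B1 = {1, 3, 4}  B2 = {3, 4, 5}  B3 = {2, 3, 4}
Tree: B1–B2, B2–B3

Yes; width 2.

Checking the three conditions: (i) the bags cover all of {1, 2, 3, 4, 5}; (ii) for each edge, some bag contains both endpoints; (iii) the bags containing any fixed vertex form a subtree. All hold, so the decomposition is valid with width 3 − 1 = 2.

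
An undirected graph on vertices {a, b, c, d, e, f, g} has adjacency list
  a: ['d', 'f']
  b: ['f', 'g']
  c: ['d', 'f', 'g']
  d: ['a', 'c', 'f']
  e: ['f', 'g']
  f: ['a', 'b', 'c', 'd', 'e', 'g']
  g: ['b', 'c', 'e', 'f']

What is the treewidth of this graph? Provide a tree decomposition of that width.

Treewidth 2.
One optimal decomposition is:
Bags: B1 = {c, d, f}  B2 = {c, f, g}  B3 = {b, f, g}  B4 = {a, d, f}  B5 = {e, f, g}
Tree: B1–B2, B2–B3, B1–B4, B2–B5

The largest bag has 3 vertices, giving width 2; this decomposition certifies tw(G) ≤ 2. On the other hand G contains the 3-clique {c, d, f}. A clique must lie in a single bag of any decomposition, so no decomposition can have width below 2. The upper and lower bounds meet at 2, so that is the treewidth.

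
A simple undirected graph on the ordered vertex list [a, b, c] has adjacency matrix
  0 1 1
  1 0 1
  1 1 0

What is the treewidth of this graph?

2

A width-2 tree decomposition is:
Bags: B1 = {a, b, c}
Tree: (single bag)
A single bag containing all 3 vertices is trivially a valid decomposition of width 2. For the lower bound, the 3 vertices {a, b, c} are pairwise adjacent, and any tree decomposition puts a clique entirely inside one bag — forcing width ≥ 2. Therefore the treewidth is 2.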